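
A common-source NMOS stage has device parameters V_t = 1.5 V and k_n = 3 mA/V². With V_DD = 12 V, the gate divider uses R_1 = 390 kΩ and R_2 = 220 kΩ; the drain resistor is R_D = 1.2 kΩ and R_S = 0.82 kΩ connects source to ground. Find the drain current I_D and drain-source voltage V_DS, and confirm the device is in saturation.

I_D ≈ 2 mA, V_DS ≈ 7.9 V

V_G = V_DD·R_2/(R_1+R_2) = 12×220/610 = 4.33 V.
Assume saturation: I_D = (k_n/2)(V_GS − V_t)² with V_GS = V_G − I_D·R_S = 4.33 − 0.82·I_D.
Substituting gives 1.01·I_D² − 7.96·I_D + 12 = 0, with roots I_D = 2.03 or 5.86 mA.
The root I_D = 5.86 mA gives V_GS = -0.476 V ≤ V_t, so take I_D = 2.03 mA.
Then V_GS = 2.66 V and V_DS = V_DD − I_D(R_D+R_S) = 12 − 2.03×2.02 = 7.9 V.
Saturation requires V_DS ≥ V_GS − V_t = 1.16 V; 7.9 ≥ 1.16 ✓.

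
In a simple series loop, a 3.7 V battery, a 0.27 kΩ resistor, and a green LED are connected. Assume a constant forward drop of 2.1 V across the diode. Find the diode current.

I ≈ 5.9 mA

KVL around the loop: 3.7 = V_D + I·R = 2.1 + I × 0.27 kΩ.
So I = (3.7 − 2.1) / 0.27 kΩ = 1.6 / 0.27 = 5.93 mA.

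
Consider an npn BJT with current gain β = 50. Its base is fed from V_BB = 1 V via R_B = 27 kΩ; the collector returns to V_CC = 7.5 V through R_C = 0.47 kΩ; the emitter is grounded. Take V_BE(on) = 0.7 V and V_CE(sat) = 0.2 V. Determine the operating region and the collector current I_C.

Assume active. Base-emitter loop: I_B = (V_BB − V_BE)/R_B = (1 − 0.7)/27 = 0.0111 mA.
I_C = β·I_B = 50×0.0111 = 0.556 mA.
V_CE = V_CC − I_C·R_C = 7.5 − 0.556×0.47 = 7.24 V > V_CE(sat), so the active-region assumption holds.

active; I_C ≈ 0.56 mA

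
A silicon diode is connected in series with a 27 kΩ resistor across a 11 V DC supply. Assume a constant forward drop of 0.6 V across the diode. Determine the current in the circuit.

KVL around the loop: 11 = V_D + I·R = 0.6 + I × 27 kΩ.
So I = (11 − 0.6) / 27 kΩ = 10.4 / 27 = 0.385 mA.

I ≈ 0.39 mA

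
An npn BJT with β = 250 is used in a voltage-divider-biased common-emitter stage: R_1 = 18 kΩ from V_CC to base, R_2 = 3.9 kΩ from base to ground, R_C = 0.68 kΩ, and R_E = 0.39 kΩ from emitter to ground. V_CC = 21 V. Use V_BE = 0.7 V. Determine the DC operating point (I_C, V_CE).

Thevenize the base divider: V_Th = V_CC·R_2/(R_1+R_2) = 21×3.9/21.9 = 3.74 V, R_Th = R_1‖R_2 = 3.21 kΩ.
Base-emitter loop: V_Th = I_B·R_Th + V_BE + (β+1)I_B·R_E, so I_B = (3.74 − 0.7) / (3.21 + 251×0.39) = 0.0301 mA.
I_C = β·I_B = 250×0.0301 = 7.52 mA, and I_E = (β+1)I_B = 7.55 mA.
V_CE = V_CC − I_C·R_C − I_E·R_E = 21 − 7.52×0.68 − 7.55×0.39 = 12.9 V.
V_CE = 12.9 V > 0.2 V confirms active-region operation.

I_C ≈ 7.5 mA, V_CE ≈ 13 V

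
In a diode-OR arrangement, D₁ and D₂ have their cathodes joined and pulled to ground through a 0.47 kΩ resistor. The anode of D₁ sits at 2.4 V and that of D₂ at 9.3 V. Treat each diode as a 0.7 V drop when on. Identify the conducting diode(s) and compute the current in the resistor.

Only D₂ conducts; I_R ≈ 18 mA

Assume both conduct. Then node N would need to be at both 2.4−0.7 = 1.7 V and 9.3−0.7 = 8.6 V, which is impossible.
Assume only D₂ conducts: V_N = 9.3 − 0.7 = 8.6 V, so I_R = 8.6/0.47 = 18.3 mA.
Check D₁: its anode-to-cathode voltage is 2.4 − 8.6 = -6.2 V < 0.7 V, so it is off. The assumption is consistent.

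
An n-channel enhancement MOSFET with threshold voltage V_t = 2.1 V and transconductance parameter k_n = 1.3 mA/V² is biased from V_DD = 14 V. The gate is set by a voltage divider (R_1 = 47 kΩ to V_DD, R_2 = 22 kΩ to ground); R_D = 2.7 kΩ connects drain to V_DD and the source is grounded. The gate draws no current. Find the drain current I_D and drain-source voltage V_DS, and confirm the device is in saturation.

V_G = V_DD·R_2/(R_1+R_2) = 14×22/69 = 4.46 V. With the source grounded, V_GS = V_G = 4.46 V.
Assume saturation: I_D = (k_n/2)(V_GS − V_t)² = (1.3/2)×(4.46 − 2.1)² = 0.65×2.36² = 3.63 mA.
V_DS = V_DD − I_D·R_D = 14 − 3.63×2.7 = 4.19 V.
Saturation requires V_DS ≥ V_GS − V_t = 2.36 V; 4.19 ≥ 2.36 ✓.

I_D ≈ 3.6 mA, V_DS ≈ 4.2 V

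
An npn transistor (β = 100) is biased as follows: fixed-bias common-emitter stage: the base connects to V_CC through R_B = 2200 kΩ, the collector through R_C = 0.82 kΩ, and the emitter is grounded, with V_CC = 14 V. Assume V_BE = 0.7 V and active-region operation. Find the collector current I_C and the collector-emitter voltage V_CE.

Base loop: V_CC = I_B·R_B + V_BE, so I_B = (14 − 0.7)/2200 kΩ = 0.00605 mA.
In the active region I_C = β·I_B = 100 × 0.00605 = 0.605 mA.
Collector loop: V_CE = V_CC − I_C·R_C = 14 − 0.605×0.82 = 13.5 V.
Since V_CE = 13.5 V > V_CE(sat) ≈ 0.2 V, the transistor is in the active region as assumed.

I_C ≈ 0.6 mA, V_CE ≈ 14 V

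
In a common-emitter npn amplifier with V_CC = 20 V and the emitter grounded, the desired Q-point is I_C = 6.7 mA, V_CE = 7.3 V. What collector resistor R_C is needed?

R_C ≈ 1.9 kΩ

Collector loop: V_CC = I_C·R_C + V_CE.
R_C = (V_CC − V_CE)/I_C = (20 − 7.3)/6.7 = 1.9 kΩ.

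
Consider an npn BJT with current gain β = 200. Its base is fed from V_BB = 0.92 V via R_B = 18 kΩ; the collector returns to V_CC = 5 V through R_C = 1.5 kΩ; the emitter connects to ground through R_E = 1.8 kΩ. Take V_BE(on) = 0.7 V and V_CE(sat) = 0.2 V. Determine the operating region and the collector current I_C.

Assume active. Base-emitter loop: I_B = (V_BB − V_BE)/(R_B + (β+1)R_E) = (0.92 − 0.7)/(18 + 201×1.8) = 0.000579 mA.
I_C = β·I_B = 200×0.000579 = 0.116 mA.
V_CE = V_CC − I_C·R_C − I_E·R_E = 5 − 0.116×1.5 − 0.116×1.8 = 4.62 V > V_CE(sat), so the active-region assumption holds.

active; I_C ≈ 0.12 mA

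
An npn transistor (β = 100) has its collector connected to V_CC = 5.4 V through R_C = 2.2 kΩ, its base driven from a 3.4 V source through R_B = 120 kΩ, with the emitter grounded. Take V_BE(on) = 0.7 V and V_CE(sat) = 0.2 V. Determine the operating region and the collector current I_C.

Assume active. Base-emitter loop: I_B = (V_BB − V_BE)/R_B = (3.4 − 0.7)/120 = 0.0225 mA.
I_C = β·I_B = 100×0.0225 = 2.25 mA.
V_CE = V_CC − I_C·R_C = 5.4 − 2.25×2.2 = 0.45 V > V_CE(sat), so the active-region assumption holds.

active; I_C ≈ 2.3 mA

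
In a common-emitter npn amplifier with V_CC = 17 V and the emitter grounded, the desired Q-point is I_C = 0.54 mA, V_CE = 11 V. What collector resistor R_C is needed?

R_C ≈ 11 kΩ

Collector loop: V_CC = I_C·R_C + V_CE.
R_C = (V_CC − V_CE)/I_C = (17 − 11)/0.54 = 11.1 kΩ.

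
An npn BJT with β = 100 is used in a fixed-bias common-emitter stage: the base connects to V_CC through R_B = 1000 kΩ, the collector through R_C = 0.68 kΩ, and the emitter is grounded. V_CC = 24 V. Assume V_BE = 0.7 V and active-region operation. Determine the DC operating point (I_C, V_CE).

I_C ≈ 2.3 mA, V_CE ≈ 22 V

Base loop: V_CC = I_B·R_B + V_BE, so I_B = (24 − 0.7)/1000 kΩ = 0.0233 mA.
In the active region I_C = β·I_B = 100 × 0.0233 = 2.33 mA.
Collector loop: V_CE = V_CC − I_C·R_C = 24 − 2.33×0.68 = 22.4 V.
Since V_CE = 22.4 V > V_CE(sat) ≈ 0.2 V, the transistor is in the active region as assumed.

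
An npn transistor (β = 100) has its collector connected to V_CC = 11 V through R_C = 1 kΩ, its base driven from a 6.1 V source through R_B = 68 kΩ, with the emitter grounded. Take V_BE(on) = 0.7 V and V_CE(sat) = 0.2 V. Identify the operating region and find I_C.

active; I_C ≈ 7.9 mA

Assume active. Base-emitter loop: I_B = (V_BB − V_BE)/R_B = (6.1 − 0.7)/68 = 0.0794 mA.
I_C = β·I_B = 100×0.0794 = 7.94 mA.
V_CE = V_CC − I_C·R_C = 11 − 7.94×1 = 3.06 V > V_CE(sat), so the active-region assumption holds.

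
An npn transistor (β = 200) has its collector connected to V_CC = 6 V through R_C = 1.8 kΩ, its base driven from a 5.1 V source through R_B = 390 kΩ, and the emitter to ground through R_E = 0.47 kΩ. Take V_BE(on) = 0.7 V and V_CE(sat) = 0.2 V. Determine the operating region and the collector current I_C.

active; I_C ≈ 1.8 mA

Assume active. Base-emitter loop: I_B = (V_BB − V_BE)/(R_B + (β+1)R_E) = (5.1 − 0.7)/(390 + 201×0.47) = 0.00908 mA.
I_C = β·I_B = 200×0.00908 = 1.82 mA.
V_CE = V_CC − I_C·R_C − I_E·R_E = 6 − 1.82×1.8 − 1.83×0.47 = 1.87 V > V_CE(sat), so the active-region assumption holds.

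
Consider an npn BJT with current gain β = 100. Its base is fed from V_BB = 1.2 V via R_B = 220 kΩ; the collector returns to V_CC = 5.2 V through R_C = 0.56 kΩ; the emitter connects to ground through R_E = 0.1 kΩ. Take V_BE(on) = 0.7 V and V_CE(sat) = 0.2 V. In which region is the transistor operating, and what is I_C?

Assume active. Base-emitter loop: I_B = (V_BB − V_BE)/(R_B + (β+1)R_E) = (1.2 − 0.7)/(220 + 101×0.1) = 0.00217 mA.
I_C = β·I_B = 100×0.00217 = 0.217 mA.
V_CE = V_CC − I_C·R_C − I_E·R_E = 5.2 − 0.217×0.56 − 0.219×0.1 = 5.06 V > V_CE(sat), so the active-region assumption holds.

active; I_C ≈ 0.22 mA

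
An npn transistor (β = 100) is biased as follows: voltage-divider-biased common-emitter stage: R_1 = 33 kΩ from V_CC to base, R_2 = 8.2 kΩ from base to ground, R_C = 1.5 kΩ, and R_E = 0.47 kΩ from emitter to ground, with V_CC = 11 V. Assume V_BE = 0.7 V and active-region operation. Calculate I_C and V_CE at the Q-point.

I_C ≈ 2.8 mA, V_CE ≈ 5.6 V

Thevenize the base divider: V_Th = V_CC·R_2/(R_1+R_2) = 11×8.2/41.2 = 2.19 V, R_Th = R_1‖R_2 = 6.57 kΩ.
Base-emitter loop: V_Th = I_B·R_Th + V_BE + (β+1)I_B·R_E, so I_B = (2.19 − 0.7) / (6.57 + 101×0.47) = 0.0276 mA.
I_C = β·I_B = 100×0.0276 = 2.76 mA, and I_E = (β+1)I_B = 2.78 mA.
V_CE = V_CC − I_C·R_C − I_E·R_E = 11 − 2.76×1.5 − 2.78×0.47 = 5.56 V.
V_CE = 5.56 V > 0.2 V confirms active-region operation.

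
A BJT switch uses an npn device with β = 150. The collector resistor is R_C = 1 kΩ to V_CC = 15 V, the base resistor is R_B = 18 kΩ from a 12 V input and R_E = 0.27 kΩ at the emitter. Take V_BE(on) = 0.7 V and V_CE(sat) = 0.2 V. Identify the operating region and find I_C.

saturation; I_C ≈ 12 mA

Assume active: I_B = (12 − 0.7)/(18 + 151×0.27) = 0.192 mA, I_C = β·I_B = 28.8 mA.
Then V_CE = 15 − 28.8×1 − 29×0.27 = -21.7 V < 0.2 V — the active assumption fails.
Re-solve with V_CE = 0.2 V. KCL at the emitter: V_E/R_E = (V_BB−0.7−V_E)/R_B + (V_CC−0.2−V_E)/R_C, giving V_E = 3.24 V.
I_C = (V_CC − 0.2 − V_E)/R_C = (14.8 − 3.24)/1 = 11.6 mA.
Check: I_B = (11.3 − 3.24)/18 = 0.448 mA, and β·I_B = 67.2 mA > I_C, confirming saturation.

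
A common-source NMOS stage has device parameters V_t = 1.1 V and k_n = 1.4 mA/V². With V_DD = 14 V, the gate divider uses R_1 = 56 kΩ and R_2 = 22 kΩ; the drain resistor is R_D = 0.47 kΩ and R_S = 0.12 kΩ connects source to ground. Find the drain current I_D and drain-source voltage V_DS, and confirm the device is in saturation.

V_G = V_DD·R_2/(R_1+R_2) = 14×22/78 = 3.95 V.
Assume saturation: I_D = (k_n/2)(V_GS − V_t)² with V_GS = V_G − I_D·R_S = 3.95 − 0.12·I_D.
Substituting gives 0.0101·I_D² − 1.48·I_D + 5.68 = 0, with roots I_D = 3.95 or 143 mA.
The root I_D = 143 mA gives V_GS = -13.2 V ≤ V_t, so take I_D = 3.95 mA.
Then V_GS = 3.47 V and V_DS = V_DD − I_D(R_D+R_S) = 14 − 3.95×0.59 = 11.7 V.
Saturation requires V_DS ≥ V_GS − V_t = 2.37 V; 11.7 ≥ 2.37 ✓.

I_D ≈ 3.9 mA, V_DS ≈ 12 V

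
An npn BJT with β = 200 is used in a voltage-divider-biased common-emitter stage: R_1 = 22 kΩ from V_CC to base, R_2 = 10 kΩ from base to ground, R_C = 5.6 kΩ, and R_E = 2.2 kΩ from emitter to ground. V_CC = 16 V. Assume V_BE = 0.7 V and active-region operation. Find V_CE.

V_CE ≈ 1 V

Thevenize the base divider: V_Th = V_CC·R_2/(R_1+R_2) = 16×10/32 = 5 V, R_Th = R_1‖R_2 = 6.88 kΩ.
Base-emitter loop: V_Th = I_B·R_Th + V_BE + (β+1)I_B·R_E, so I_B = (5 − 0.7) / (6.88 + 201×2.2) = 0.00958 mA.
I_C = β·I_B = 200×0.00958 = 1.92 mA, and I_E = (β+1)I_B = 1.92 mA.
V_CE = V_CC − I_C·R_C − I_E·R_E = 16 − 1.92×5.6 − 1.92×2.2 = 1.04 V.
V_CE = 1.04 V > 0.2 V confirms active-region operation.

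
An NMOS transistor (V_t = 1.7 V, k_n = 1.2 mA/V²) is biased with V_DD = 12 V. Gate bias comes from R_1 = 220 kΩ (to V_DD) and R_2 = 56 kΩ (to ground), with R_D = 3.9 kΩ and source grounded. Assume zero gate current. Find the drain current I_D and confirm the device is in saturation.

I_D ≈ 0.32 mA

V_G = V_DD·R_2/(R_1+R_2) = 12×56/276 = 2.43 V. With the source grounded, V_GS = V_G = 2.43 V.
Assume saturation: I_D = (k_n/2)(V_GS − V_t)² = (1.2/2)×(2.43 − 1.7)² = 0.6×0.735² = 0.324 mA.
V_DS = V_DD − I_D·R_D = 12 − 0.324×3.9 = 10.7 V.
Saturation requires V_DS ≥ V_GS − V_t = 0.735 V; 10.7 ≥ 0.735 ✓.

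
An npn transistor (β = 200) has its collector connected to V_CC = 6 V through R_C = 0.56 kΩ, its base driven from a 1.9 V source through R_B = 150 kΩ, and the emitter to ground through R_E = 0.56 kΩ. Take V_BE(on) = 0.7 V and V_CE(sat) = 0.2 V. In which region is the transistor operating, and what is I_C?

active; I_C ≈ 0.91 mA

Assume active. Base-emitter loop: I_B = (V_BB − V_BE)/(R_B + (β+1)R_E) = (1.9 − 0.7)/(150 + 201×0.56) = 0.00457 mA.
I_C = β·I_B = 200×0.00457 = 0.914 mA.
V_CE = V_CC − I_C·R_C − I_E·R_E = 6 − 0.914×0.56 − 0.919×0.56 = 4.97 V > V_CE(sat), so the active-region assumption holds.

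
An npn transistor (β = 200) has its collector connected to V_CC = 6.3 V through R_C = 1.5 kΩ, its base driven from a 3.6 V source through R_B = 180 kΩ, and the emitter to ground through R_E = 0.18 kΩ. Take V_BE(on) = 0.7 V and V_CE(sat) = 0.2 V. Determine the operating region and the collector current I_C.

Assume active. Base-emitter loop: I_B = (V_BB − V_BE)/(R_B + (β+1)R_E) = (3.6 − 0.7)/(180 + 201×0.18) = 0.0134 mA.
I_C = β·I_B = 200×0.0134 = 2.68 mA.
V_CE = V_CC − I_C·R_C − I_E·R_E = 6.3 − 2.68×1.5 − 2.7×0.18 = 1.79 V > V_CE(sat), so the active-region assumption holds.

active; I_C ≈ 2.7 mA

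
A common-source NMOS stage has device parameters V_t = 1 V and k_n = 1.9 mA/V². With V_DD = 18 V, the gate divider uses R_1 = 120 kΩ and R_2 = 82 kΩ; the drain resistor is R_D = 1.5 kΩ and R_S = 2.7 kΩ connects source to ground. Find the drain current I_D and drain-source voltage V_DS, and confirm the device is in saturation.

I_D ≈ 1.8 mA, V_DS ≈ 10 V

V_G = V_DD·R_2/(R_1+R_2) = 18×82/202 = 7.31 V.
Assume saturation: I_D = (k_n/2)(V_GS − V_t)² with V_GS = V_G − I_D·R_S = 7.31 − 2.7·I_D.
Substituting gives 6.93·I_D² − 33.4·I_D + 37.8 = 0, with roots I_D = 1.82 or 2.99 mA.
The root I_D = 2.99 mA gives V_GS = -0.775 V ≤ V_t, so take I_D = 1.82 mA.
Then V_GS = 2.39 V and V_DS = V_DD − I_D(R_D+R_S) = 18 − 1.82×4.2 = 10.3 V.
Saturation requires V_DS ≥ V_GS − V_t = 1.39 V; 10.3 ≥ 1.39 ✓.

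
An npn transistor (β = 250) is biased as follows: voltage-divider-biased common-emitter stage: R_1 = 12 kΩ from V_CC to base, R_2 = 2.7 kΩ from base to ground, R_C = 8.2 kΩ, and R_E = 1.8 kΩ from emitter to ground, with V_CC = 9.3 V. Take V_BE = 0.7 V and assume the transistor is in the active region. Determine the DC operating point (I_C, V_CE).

I_C ≈ 0.56 mA, V_CE ≈ 3.7 V

Thevenize the base divider: V_Th = V_CC·R_2/(R_1+R_2) = 9.3×2.7/14.7 = 1.71 V, R_Th = R_1‖R_2 = 2.2 kΩ.
Base-emitter loop: V_Th = I_B·R_Th + V_BE + (β+1)I_B·R_E, so I_B = (1.71 − 0.7) / (2.2 + 251×1.8) = 0.00222 mA.
I_C = β·I_B = 250×0.00222 = 0.555 mA, and I_E = (β+1)I_B = 0.557 mA.
V_CE = V_CC − I_C·R_C − I_E·R_E = 9.3 − 0.555×8.2 − 0.557×1.8 = 3.74 V.
V_CE = 3.74 V > 0.2 V confirms active-region operation.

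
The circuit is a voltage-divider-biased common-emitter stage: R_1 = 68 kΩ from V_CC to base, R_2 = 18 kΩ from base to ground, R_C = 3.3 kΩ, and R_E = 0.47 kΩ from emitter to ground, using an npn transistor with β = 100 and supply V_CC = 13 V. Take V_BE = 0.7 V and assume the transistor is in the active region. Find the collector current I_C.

Thevenize the base divider: V_Th = V_CC·R_2/(R_1+R_2) = 13×18/86 = 2.72 V, R_Th = R_1‖R_2 = 14.2 kΩ.
Base-emitter loop: V_Th = I_B·R_Th + V_BE + (β+1)I_B·R_E, so I_B = (2.72 − 0.7) / (14.2 + 101×0.47) = 0.0328 mA.
I_C = β·I_B = 100×0.0328 = 3.28 mA, and I_E = (β+1)I_B = 3.31 mA.
V_CE = V_CC − I_C·R_C − I_E·R_E = 13 − 3.28×3.3 − 3.31×0.47 = 0.637 V.
V_CE = 0.637 V > 0.2 V confirms active-region operation.

I_C ≈ 3.3 mA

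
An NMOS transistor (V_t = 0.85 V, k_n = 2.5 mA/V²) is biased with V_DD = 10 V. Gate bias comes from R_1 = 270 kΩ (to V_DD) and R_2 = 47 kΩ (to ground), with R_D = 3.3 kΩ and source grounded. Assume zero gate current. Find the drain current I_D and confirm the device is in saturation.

I_D ≈ 0.5 mA

V_G = V_DD·R_2/(R_1+R_2) = 10×47/317 = 1.48 V. With the source grounded, V_GS = V_G = 1.48 V.
Assume saturation: I_D = (k_n/2)(V_GS − V_t)² = (2.5/2)×(1.48 − 0.85)² = 1.25×0.633² = 0.5 mA.
V_DS = V_DD − I_D·R_D = 10 − 0.5×3.3 = 8.35 V.
Saturation requires V_DS ≥ V_GS − V_t = 0.633 V; 8.35 ≥ 0.633 ✓.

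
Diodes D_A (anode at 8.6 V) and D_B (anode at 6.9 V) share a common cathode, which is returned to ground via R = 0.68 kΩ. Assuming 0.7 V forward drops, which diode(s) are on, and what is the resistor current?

Only D_A conducts; I_R ≈ 12 mA

Assume both conduct. Then node N would need to be at both 8.6−0.7 = 7.9 V and 6.9−0.7 = 6.2 V, which is impossible.
Assume only D_A conducts: V_N = 8.6 − 0.7 = 7.9 V, so I_R = 7.9/0.68 = 11.6 mA.
Check D_B: its anode-to-cathode voltage is 6.9 − 7.9 = -1 V < 0.7 V, so it is off. The assumption is consistent.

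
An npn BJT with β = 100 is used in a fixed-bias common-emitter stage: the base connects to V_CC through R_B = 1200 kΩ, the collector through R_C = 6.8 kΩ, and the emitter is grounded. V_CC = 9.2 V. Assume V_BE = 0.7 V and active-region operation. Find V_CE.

Base loop: V_CC = I_B·R_B + V_BE, so I_B = (9.2 − 0.7)/1200 kΩ = 0.00708 mA.
In the active region I_C = β·I_B = 100 × 0.00708 = 0.708 mA.
Collector loop: V_CE = V_CC − I_C·R_C = 9.2 − 0.708×6.8 = 4.38 V.
Since V_CE = 4.38 V > V_CE(sat) ≈ 0.2 V, the transistor is in the active region as assumed.

V_CE ≈ 4.4 V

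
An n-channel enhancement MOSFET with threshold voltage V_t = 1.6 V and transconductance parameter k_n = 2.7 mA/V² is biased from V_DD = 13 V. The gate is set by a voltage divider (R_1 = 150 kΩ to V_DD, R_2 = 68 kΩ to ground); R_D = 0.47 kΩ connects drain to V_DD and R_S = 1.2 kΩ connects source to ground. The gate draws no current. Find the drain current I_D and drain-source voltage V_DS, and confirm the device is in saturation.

I_D ≈ 1.2 mA, V_DS ≈ 11 V

V_G = V_DD·R_2/(R_1+R_2) = 13×68/218 = 4.06 V.
Assume saturation: I_D = (k_n/2)(V_GS − V_t)² with V_GS = V_G − I_D·R_S = 4.06 − 1.2·I_D.
Substituting gives 1.94·I_D² − 8.95·I_D + 8.14 = 0, with roots I_D = 1.25 or 3.36 mA.
The root I_D = 3.36 mA gives V_GS = 0.0222 V ≤ V_t, so take I_D = 1.25 mA.
Then V_GS = 2.56 V and V_DS = V_DD − I_D(R_D+R_S) = 13 − 1.25×1.67 = 10.9 V.
Saturation requires V_DS ≥ V_GS − V_t = 0.96 V; 10.9 ≥ 0.96 ✓.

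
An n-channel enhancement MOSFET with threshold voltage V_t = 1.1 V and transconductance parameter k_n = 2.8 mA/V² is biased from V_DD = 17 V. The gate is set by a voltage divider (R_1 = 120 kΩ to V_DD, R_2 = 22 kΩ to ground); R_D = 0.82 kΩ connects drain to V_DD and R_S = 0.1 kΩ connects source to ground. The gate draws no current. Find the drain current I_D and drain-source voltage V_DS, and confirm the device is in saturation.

I_D ≈ 2.4 mA, V_DS ≈ 15 V

V_G = V_DD·R_2/(R_1+R_2) = 17×22/142 = 2.63 V.
Assume saturation: I_D = (k_n/2)(V_GS − V_t)² with V_GS = V_G − I_D·R_S = 2.63 − 0.1·I_D.
Substituting gives 0.014·I_D² − 1.43·I_D + 3.29 = 0, with roots I_D = 2.36 or 99.7 mA.
The root I_D = 99.7 mA gives V_GS = -7.34 V ≤ V_t, so take I_D = 2.36 mA.
Then V_GS = 2.4 V and V_DS = V_DD − I_D(R_D+R_S) = 17 − 2.36×0.92 = 14.8 V.
Saturation requires V_DS ≥ V_GS − V_t = 1.3 V; 14.8 ≥ 1.3 ✓.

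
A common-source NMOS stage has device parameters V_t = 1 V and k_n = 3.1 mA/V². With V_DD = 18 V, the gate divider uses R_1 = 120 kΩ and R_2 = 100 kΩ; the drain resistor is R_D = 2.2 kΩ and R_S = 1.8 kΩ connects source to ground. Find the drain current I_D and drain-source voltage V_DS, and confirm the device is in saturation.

V_G = V_DD·R_2/(R_1+R_2) = 18×100/220 = 8.18 V.
Assume saturation: I_D = (k_n/2)(V_GS − V_t)² with V_GS = V_G − I_D·R_S = 8.18 − 1.8·I_D.
Substituting gives 5.02·I_D² − 41.1·I_D + 79.9 = 0, with roots I_D = 3.19 or 4.99 mA.
The root I_D = 4.99 mA gives V_GS = -0.794 V ≤ V_t, so take I_D = 3.19 mA.
Then V_GS = 2.44 V and V_DS = V_DD − I_D(R_D+R_S) = 18 − 3.19×4 = 5.23 V.
Saturation requires V_DS ≥ V_GS − V_t = 1.44 V; 5.23 ≥ 1.44 ✓.

I_D ≈ 3.2 mA, V_DS ≈ 5.2 V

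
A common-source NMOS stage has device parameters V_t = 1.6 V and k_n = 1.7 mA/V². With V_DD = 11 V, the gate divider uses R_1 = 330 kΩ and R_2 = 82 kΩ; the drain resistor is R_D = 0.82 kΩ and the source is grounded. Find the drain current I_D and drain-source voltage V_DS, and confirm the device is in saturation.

I_D ≈ 0.3 mA, V_DS ≈ 11 V

V_G = V_DD·R_2/(R_1+R_2) = 11×82/412 = 2.19 V. With the source grounded, V_GS = V_G = 2.19 V.
Assume saturation: I_D = (k_n/2)(V_GS − V_t)² = (1.7/2)×(2.19 − 1.6)² = 0.85×0.589² = 0.295 mA.
V_DS = V_DD − I_D·R_D = 11 − 0.295×0.82 = 10.8 V.
Saturation requires V_DS ≥ V_GS − V_t = 0.589 V; 10.8 ≥ 0.589 ✓.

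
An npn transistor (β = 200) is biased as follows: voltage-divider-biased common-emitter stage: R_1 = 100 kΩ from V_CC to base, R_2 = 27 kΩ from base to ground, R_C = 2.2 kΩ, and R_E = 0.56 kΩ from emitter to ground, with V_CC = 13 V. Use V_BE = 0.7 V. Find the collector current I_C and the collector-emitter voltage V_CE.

Thevenize the base divider: V_Th = V_CC·R_2/(R_1+R_2) = 13×27/127 = 2.76 V, R_Th = R_1‖R_2 = 21.3 kΩ.
Base-emitter loop: V_Th = I_B·R_Th + V_BE + (β+1)I_B·R_E, so I_B = (2.76 − 0.7) / (21.3 + 201×0.56) = 0.0154 mA.
I_C = β·I_B = 200×0.0154 = 3.08 mA, and I_E = (β+1)I_B = 3.1 mA.
V_CE = V_CC − I_C·R_C − I_E·R_E = 13 − 3.08×2.2 − 3.1×0.56 = 4.48 V.
V_CE = 4.48 V > 0.2 V confirms active-region operation.

I_C ≈ 3.1 mA, V_CE ≈ 4.5 V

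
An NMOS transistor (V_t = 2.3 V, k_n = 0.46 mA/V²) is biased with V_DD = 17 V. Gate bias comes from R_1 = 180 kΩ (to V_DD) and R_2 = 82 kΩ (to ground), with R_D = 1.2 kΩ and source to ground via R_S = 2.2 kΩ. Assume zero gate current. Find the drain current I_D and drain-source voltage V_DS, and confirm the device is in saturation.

I_D ≈ 0.62 mA, V_DS ≈ 15 V

V_G = V_DD·R_2/(R_1+R_2) = 17×82/262 = 5.32 V.
Assume saturation: I_D = (k_n/2)(V_GS − V_t)² with V_GS = V_G − I_D·R_S = 5.32 − 2.2·I_D.
Substituting gives 1.11·I_D² − 4.06·I_D + 2.1 = 0, with roots I_D = 0.624 or 3.02 mA.
The root I_D = 3.02 mA gives V_GS = -1.32 V ≤ V_t, so take I_D = 0.624 mA.
Then V_GS = 3.95 V and V_DS = V_DD − I_D(R_D+R_S) = 17 − 0.624×3.4 = 14.9 V.
Saturation requires V_DS ≥ V_GS − V_t = 1.65 V; 14.9 ≥ 1.65 ✓.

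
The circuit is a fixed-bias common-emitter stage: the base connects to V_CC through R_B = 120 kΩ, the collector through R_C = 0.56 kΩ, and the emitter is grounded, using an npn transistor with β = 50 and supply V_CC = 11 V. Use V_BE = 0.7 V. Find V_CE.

Base loop: V_CC = I_B·R_B + V_BE, so I_B = (11 − 0.7)/120 kΩ = 0.0858 mA.
In the active region I_C = β·I_B = 50 × 0.0858 = 4.29 mA.
Collector loop: V_CE = V_CC − I_C·R_C = 11 − 4.29×0.56 = 8.6 V.
Since V_CE = 8.6 V > V_CE(sat) ≈ 0.2 V, the transistor is in the active region as assumed.

V_CE ≈ 8.6 V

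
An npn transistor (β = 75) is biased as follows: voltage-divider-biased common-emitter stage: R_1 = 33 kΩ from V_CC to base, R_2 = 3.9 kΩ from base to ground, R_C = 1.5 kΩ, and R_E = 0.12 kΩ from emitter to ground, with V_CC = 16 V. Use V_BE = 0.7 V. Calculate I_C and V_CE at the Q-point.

I_C ≈ 5.9 mA, V_CE ≈ 6.4 V

Thevenize the base divider: V_Th = V_CC·R_2/(R_1+R_2) = 16×3.9/36.9 = 1.69 V, R_Th = R_1‖R_2 = 3.49 kΩ.
Base-emitter loop: V_Th = I_B·R_Th + V_BE + (β+1)I_B·R_E, so I_B = (1.69 − 0.7) / (3.49 + 76×0.12) = 0.0786 mA.
I_C = β·I_B = 75×0.0786 = 5.9 mA, and I_E = (β+1)I_B = 5.97 mA.
V_CE = V_CC − I_C·R_C − I_E·R_E = 16 − 5.9×1.5 − 5.97×0.12 = 6.44 V.
V_CE = 6.44 V > 0.2 V confirms active-region operation.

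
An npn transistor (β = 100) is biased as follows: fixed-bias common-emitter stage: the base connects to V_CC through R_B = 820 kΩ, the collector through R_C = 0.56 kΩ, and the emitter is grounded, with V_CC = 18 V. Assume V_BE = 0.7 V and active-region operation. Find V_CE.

Base loop: V_CC = I_B·R_B + V_BE, so I_B = (18 − 0.7)/820 kΩ = 0.0211 mA.
In the active region I_C = β·I_B = 100 × 0.0211 = 2.11 mA.
Collector loop: V_CE = V_CC − I_C·R_C = 18 − 2.11×0.56 = 16.8 V.
Since V_CE = 16.8 V > V_CE(sat) ≈ 0.2 V, the transistor is in the active region as assumed.

V_CE ≈ 17 V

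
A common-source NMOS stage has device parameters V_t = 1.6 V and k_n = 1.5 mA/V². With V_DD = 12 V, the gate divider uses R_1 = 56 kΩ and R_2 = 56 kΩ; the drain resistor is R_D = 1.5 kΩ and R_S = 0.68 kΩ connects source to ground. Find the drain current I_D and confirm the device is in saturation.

I_D ≈ 3.4 mA

V_G = V_DD·R_2/(R_1+R_2) = 12×56/112 = 6 V.
Assume saturation: I_D = (k_n/2)(V_GS − V_t)² with V_GS = V_G − I_D·R_S = 6 − 0.68·I_D.
Substituting gives 0.347·I_D² − 5.49·I_D + 14.5 = 0, with roots I_D = 3.36 or 12.5 mA.
The root I_D = 12.5 mA gives V_GS = -2.48 V ≤ V_t, so take I_D = 3.36 mA.
Then V_GS = 3.72 V and V_DS = V_DD − I_D(R_D+R_S) = 12 − 3.36×2.18 = 4.68 V.
Saturation requires V_DS ≥ V_GS − V_t = 2.12 V; 4.68 ≥ 2.12 ✓.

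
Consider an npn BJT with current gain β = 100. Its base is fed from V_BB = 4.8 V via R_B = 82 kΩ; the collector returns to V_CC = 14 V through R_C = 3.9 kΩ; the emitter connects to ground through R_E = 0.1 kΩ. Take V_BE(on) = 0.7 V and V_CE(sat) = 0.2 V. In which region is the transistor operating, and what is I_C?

Assume active: I_B = (4.8 − 0.7)/(82 + 101×0.1) = 0.0445 mA, I_C = β·I_B = 4.45 mA.
Then V_CE = 14 − 4.45×3.9 − 4.5×0.1 = -3.81 V < 0.2 V — the active assumption fails.
Re-solve with V_CE = 0.2 V. KCL at the emitter: V_E/R_E = (V_BB−0.7−V_E)/R_B + (V_CC−0.2−V_E)/R_C, giving V_E = 0.349 V.
I_C = (V_CC − 0.2 − V_E)/R_C = (13.8 − 0.349)/3.9 = 3.45 mA.
Check: I_B = (4.1 − 0.349)/82 = 0.0457 mA, and β·I_B = 4.57 mA > I_C, confirming saturation.

saturation; I_C ≈ 3.4 mA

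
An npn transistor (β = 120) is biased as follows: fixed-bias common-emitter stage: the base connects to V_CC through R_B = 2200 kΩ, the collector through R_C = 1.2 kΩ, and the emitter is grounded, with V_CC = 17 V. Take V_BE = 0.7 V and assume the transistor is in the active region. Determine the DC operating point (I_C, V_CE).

I_C ≈ 0.89 mA, V_CE ≈ 16 V

Base loop: V_CC = I_B·R_B + V_BE, so I_B = (17 − 0.7)/2200 kΩ = 0.00741 mA.
In the active region I_C = β·I_B = 120 × 0.00741 = 0.889 mA.
Collector loop: V_CE = V_CC − I_C·R_C = 17 − 0.889×1.2 = 15.9 V.
Since V_CE = 15.9 V > V_CE(sat) ≈ 0.2 V, the transistor is in the active region as assumed.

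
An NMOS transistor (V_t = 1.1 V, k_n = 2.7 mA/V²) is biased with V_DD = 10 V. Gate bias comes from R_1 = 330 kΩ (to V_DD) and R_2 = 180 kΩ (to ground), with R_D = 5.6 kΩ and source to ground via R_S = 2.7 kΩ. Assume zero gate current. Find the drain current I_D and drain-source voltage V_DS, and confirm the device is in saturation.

V_G = V_DD·R_2/(R_1+R_2) = 10×180/510 = 3.53 V.
Assume saturation: I_D = (k_n/2)(V_GS − V_t)² with V_GS = V_G − I_D·R_S = 3.53 − 2.7·I_D.
Substituting gives 9.84·I_D² − 18.7·I_D + 7.97 = 0, with roots I_D = 0.644 or 1.26 mA.
The root I_D = 1.26 mA gives V_GS = 0.135 V ≤ V_t, so take I_D = 0.644 mA.
Then V_GS = 1.79 V and V_DS = V_DD − I_D(R_D+R_S) = 10 − 0.644×8.3 = 4.65 V.
Saturation requires V_DS ≥ V_GS − V_t = 0.691 V; 4.65 ≥ 0.691 ✓.

I_D ≈ 0.64 mA, V_DS ≈ 4.7 V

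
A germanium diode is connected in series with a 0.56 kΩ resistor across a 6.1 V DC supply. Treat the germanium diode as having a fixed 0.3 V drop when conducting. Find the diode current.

I ≈ 10 mA

KVL around the loop: 6.1 = V_D + I·R = 0.3 + I × 0.56 kΩ.
So I = (6.1 − 0.3) / 0.56 kΩ = 5.8 / 0.56 = 10.4 mA.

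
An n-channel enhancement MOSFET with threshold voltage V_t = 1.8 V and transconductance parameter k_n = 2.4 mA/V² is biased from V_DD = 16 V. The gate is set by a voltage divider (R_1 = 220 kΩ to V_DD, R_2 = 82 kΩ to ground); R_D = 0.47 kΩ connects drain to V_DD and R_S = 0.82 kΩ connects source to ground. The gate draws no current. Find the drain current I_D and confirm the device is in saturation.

I_D ≈ 1.7 mA

V_G = V_DD·R_2/(R_1+R_2) = 16×82/302 = 4.34 V.
Assume saturation: I_D = (k_n/2)(V_GS − V_t)² with V_GS = V_G − I_D·R_S = 4.34 − 0.82·I_D.
Substituting gives 0.807·I_D² − 6.01·I_D + 7.77 = 0, with roots I_D = 1.67 or 5.78 mA.
The root I_D = 5.78 mA gives V_GS = -0.395 V ≤ V_t, so take I_D = 1.67 mA.
Then V_GS = 2.98 V and V_DS = V_DD − I_D(R_D+R_S) = 16 − 1.67×1.29 = 13.9 V.
Saturation requires V_DS ≥ V_GS − V_t = 1.18 V; 13.9 ≥ 1.18 ✓.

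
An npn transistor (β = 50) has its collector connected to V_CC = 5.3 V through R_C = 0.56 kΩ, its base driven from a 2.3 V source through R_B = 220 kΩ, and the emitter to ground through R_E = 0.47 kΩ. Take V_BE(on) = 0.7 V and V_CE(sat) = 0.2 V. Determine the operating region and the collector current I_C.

Assume active. Base-emitter loop: I_B = (V_BB − V_BE)/(R_B + (β+1)R_E) = (2.3 − 0.7)/(220 + 51×0.47) = 0.00656 mA.
I_C = β·I_B = 50×0.00656 = 0.328 mA.
V_CE = V_CC − I_C·R_C − I_E·R_E = 5.3 − 0.328×0.56 − 0.334×0.47 = 4.96 V > V_CE(sat), so the active-region assumption holds.

active; I_C ≈ 0.33 mA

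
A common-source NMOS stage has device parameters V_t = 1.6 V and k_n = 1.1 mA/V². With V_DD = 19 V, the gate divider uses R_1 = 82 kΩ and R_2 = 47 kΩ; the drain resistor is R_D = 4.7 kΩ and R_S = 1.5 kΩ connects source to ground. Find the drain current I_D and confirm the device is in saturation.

V_G = V_DD·R_2/(R_1+R_2) = 19×47/129 = 6.92 V.
Assume saturation: I_D = (k_n/2)(V_GS − V_t)² with V_GS = V_G − I_D·R_S = 6.92 − 1.5·I_D.
Substituting gives 1.24·I_D² − 9.78·I_D + 15.6 = 0, with roots I_D = 2.21 or 5.69 mA.
The root I_D = 5.69 mA gives V_GS = -1.62 V ≤ V_t, so take I_D = 2.21 mA.
Then V_GS = 3.61 V and V_DS = V_DD − I_D(R_D+R_S) = 19 − 2.21×6.2 = 5.29 V.
Saturation requires V_DS ≥ V_GS − V_t = 2.01 V; 5.29 ≥ 2.01 ✓.

I_D ≈ 2.2 mA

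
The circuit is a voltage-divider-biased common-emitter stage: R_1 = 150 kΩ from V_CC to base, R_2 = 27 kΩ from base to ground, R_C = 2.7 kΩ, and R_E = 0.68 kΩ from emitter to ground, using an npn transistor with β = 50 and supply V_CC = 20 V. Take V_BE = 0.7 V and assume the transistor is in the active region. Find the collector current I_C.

Thevenize the base divider: V_Th = V_CC·R_2/(R_1+R_2) = 20×27/177 = 3.05 V, R_Th = R_1‖R_2 = 22.9 kΩ.
Base-emitter loop: V_Th = I_B·R_Th + V_BE + (β+1)I_B·R_E, so I_B = (3.05 − 0.7) / (22.9 + 51×0.68) = 0.0408 mA.
I_C = β·I_B = 50×0.0408 = 2.04 mA, and I_E = (β+1)I_B = 2.08 mA.
V_CE = V_CC − I_C·R_C − I_E·R_E = 20 − 2.04×2.7 − 2.08×0.68 = 13.1 V.
V_CE = 13.1 V > 0.2 V confirms active-region operation.

I_C ≈ 2 mA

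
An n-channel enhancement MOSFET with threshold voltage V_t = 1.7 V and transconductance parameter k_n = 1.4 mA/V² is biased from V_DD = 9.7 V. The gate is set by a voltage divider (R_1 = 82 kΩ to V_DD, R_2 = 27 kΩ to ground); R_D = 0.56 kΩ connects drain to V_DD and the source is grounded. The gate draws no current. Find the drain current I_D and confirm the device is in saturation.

V_G = V_DD·R_2/(R_1+R_2) = 9.7×27/109 = 2.4 V. With the source grounded, V_GS = V_G = 2.4 V.
Assume saturation: I_D = (k_n/2)(V_GS − V_t)² = (1.4/2)×(2.4 − 1.7)² = 0.7×0.703² = 0.346 mA.
V_DS = V_DD − I_D·R_D = 9.7 − 0.346×0.56 = 9.51 V.
Saturation requires V_DS ≥ V_GS − V_t = 0.703 V; 9.51 ≥ 0.703 ✓.

I_D ≈ 0.35 mA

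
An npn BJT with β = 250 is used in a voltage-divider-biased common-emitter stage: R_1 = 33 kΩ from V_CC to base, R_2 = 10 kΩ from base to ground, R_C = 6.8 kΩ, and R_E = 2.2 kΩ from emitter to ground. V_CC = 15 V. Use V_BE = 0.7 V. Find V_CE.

Thevenize the base divider: V_Th = V_CC·R_2/(R_1+R_2) = 15×10/43 = 3.49 V, R_Th = R_1‖R_2 = 7.67 kΩ.
Base-emitter loop: V_Th = I_B·R_Th + V_BE + (β+1)I_B·R_E, so I_B = (3.49 − 0.7) / (7.67 + 251×2.2) = 0.00498 mA.
I_C = β·I_B = 250×0.00498 = 1.25 mA, and I_E = (β+1)I_B = 1.25 mA.
V_CE = V_CC − I_C·R_C − I_E·R_E = 15 − 1.25×6.8 − 1.25×2.2 = 3.78 V.
V_CE = 3.78 V > 0.2 V confirms active-region operation.

V_CE ≈ 3.8 V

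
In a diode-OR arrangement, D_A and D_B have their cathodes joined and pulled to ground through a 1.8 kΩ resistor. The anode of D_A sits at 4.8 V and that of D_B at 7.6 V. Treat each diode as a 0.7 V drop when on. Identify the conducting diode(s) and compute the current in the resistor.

Assume both conduct. Then node N would need to be at both 4.8−0.7 = 4.1 V and 7.6−0.7 = 6.9 V, which is impossible.
Assume only D_B conducts: V_N = 7.6 − 0.7 = 6.9 V, so I_R = 6.9/1.8 = 3.83 mA.
Check D_A: its anode-to-cathode voltage is 4.8 − 6.9 = -2.1 V < 0.7 V, so it is off. The assumption is consistent.

Only D_B conducts; I_R ≈ 3.8 mA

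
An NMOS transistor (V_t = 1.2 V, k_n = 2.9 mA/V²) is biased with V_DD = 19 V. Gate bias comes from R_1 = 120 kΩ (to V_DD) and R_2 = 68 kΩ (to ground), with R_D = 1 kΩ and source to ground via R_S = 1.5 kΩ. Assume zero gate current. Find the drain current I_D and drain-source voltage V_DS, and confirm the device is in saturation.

V_G = V_DD·R_2/(R_1+R_2) = 19×68/188 = 6.87 V.
Assume saturation: I_D = (k_n/2)(V_GS − V_t)² with V_GS = V_G − I_D·R_S = 6.87 − 1.5·I_D.
Substituting gives 3.26·I_D² − 25.7·I_D + 46.7 = 0, with roots I_D = 2.85 or 5.02 mA.
The root I_D = 5.02 mA gives V_GS = -0.661 V ≤ V_t, so take I_D = 2.85 mA.
Then V_GS = 2.6 V and V_DS = V_DD − I_D(R_D+R_S) = 19 − 2.85×2.5 = 11.9 V.
Saturation requires V_DS ≥ V_GS − V_t = 1.4 V; 11.9 ≥ 1.4 ✓.

I_D ≈ 2.8 mA, V_DS ≈ 12 V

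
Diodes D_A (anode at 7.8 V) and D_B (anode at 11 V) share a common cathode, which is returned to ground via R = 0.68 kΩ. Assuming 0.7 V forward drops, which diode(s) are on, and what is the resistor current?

Only D_B conducts; I_R ≈ 15 mA

Assume both conduct. Then node N would need to be at both 7.8−0.7 = 7.1 V and 11−0.7 = 10.3 V, which is impossible.
Assume only D_B conducts: V_N = 11 − 0.7 = 10.3 V, so I_R = 10.3/0.68 = 15.1 mA.
Check D_A: its anode-to-cathode voltage is 7.8 − 10.3 = -2.5 V < 0.7 V, so it is off. The assumption is consistent.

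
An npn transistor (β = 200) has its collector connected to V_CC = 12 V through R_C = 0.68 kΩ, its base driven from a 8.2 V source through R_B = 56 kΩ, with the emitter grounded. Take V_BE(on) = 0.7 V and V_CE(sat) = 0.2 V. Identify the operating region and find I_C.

Assume active: I_B = (8.2 − 0.7)/56 = 0.134 mA, giving I_C = β·I_B = 26.8 mA.
But then V_CE = 12 − 26.8×0.68 = -6.21 V < V_CE(sat) = 0.2 V — impossible in the active region.
So the transistor is saturated. With V_CE = 0.2 V, I_C = (V_CC − 0.2)/R_C = 11.8/0.68 = 17.4 mA.
Check: β·I_B = 26.8 mA > I_C = 17.4 mA, confirming saturation.

saturation; I_C ≈ 17 mA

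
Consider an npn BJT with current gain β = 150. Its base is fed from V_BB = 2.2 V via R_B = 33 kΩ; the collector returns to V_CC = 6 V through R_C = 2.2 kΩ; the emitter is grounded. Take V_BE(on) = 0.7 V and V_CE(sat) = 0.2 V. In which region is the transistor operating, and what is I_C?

Assume active: I_B = (2.2 − 0.7)/33 = 0.0455 mA, giving I_C = β·I_B = 6.82 mA.
But then V_CE = 6 − 6.82×2.2 = -9 V < V_CE(sat) = 0.2 V — impossible in the active region.
So the transistor is saturated. With V_CE = 0.2 V, I_C = (V_CC − 0.2)/R_C = 5.8/2.2 = 2.64 mA.
Check: β·I_B = 6.82 mA > I_C = 2.64 mA, confirming saturation.

saturation; I_C ≈ 2.6 mA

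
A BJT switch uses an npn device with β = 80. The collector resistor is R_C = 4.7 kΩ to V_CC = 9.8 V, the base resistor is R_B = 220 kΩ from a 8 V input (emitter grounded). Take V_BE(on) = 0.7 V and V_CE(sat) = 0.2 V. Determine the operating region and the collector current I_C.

saturation; I_C ≈ 2 mA

Assume active: I_B = (8 − 0.7)/220 = 0.0332 mA, giving I_C = β·I_B = 2.65 mA.
But then V_CE = 9.8 − 2.65×4.7 = -2.68 V < V_CE(sat) = 0.2 V — impossible in the active region.
So the transistor is saturated. With V_CE = 0.2 V, I_C = (V_CC − 0.2)/R_C = 9.6/4.7 = 2.04 mA.
Check: β·I_B = 2.65 mA > I_C = 2.04 mA, confirming saturation.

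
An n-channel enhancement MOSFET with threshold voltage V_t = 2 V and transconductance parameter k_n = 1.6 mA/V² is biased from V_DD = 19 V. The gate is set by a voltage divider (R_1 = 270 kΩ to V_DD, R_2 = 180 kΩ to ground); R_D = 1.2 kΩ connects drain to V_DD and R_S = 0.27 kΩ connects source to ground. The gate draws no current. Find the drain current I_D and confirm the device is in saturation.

I_D ≈ 8.6 mA

V_G = V_DD·R_2/(R_1+R_2) = 19×180/450 = 7.6 V.
Assume saturation: I_D = (k_n/2)(V_GS − V_t)² with V_GS = V_G − I_D·R_S = 7.6 − 0.27·I_D.
Substituting gives 0.0583·I_D² − 3.42·I_D + 25.1 = 0, with roots I_D = 8.6 or 50 mA.
The root I_D = 50 mA gives V_GS = -5.91 V ≤ V_t, so take I_D = 8.6 mA.
Then V_GS = 5.28 V and V_DS = V_DD − I_D(R_D+R_S) = 19 − 8.6×1.47 = 6.36 V.
Saturation requires V_DS ≥ V_GS − V_t = 3.28 V; 6.36 ≥ 3.28 ✓.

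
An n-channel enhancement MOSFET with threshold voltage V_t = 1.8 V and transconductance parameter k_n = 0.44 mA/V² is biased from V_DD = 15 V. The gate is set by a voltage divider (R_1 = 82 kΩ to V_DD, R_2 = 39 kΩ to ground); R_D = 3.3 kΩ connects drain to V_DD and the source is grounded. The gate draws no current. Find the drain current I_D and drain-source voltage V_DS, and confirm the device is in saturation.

I_D ≈ 2 mA, V_DS ≈ 8.3 V

V_G = V_DD·R_2/(R_1+R_2) = 15×39/121 = 4.83 V. With the source grounded, V_GS = V_G = 4.83 V.
Assume saturation: I_D = (k_n/2)(V_GS − V_t)² = (0.44/2)×(4.83 − 1.8)² = 0.22×3.03² = 2.03 mA.
V_DS = V_DD − I_D·R_D = 15 − 2.03×3.3 = 8.31 V.
Saturation requires V_DS ≥ V_GS − V_t = 3.03 V; 8.31 ≥ 3.03 ✓.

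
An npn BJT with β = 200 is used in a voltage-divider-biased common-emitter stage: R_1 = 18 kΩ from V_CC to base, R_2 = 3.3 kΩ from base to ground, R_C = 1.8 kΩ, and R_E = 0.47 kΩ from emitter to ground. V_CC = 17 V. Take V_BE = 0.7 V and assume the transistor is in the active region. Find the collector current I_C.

Thevenize the base divider: V_Th = V_CC·R_2/(R_1+R_2) = 17×3.3/21.3 = 2.63 V, R_Th = R_1‖R_2 = 2.79 kΩ.
Base-emitter loop: V_Th = I_B·R_Th + V_BE + (β+1)I_B·R_E, so I_B = (2.63 − 0.7) / (2.79 + 201×0.47) = 0.0199 mA.
I_C = β·I_B = 200×0.0199 = 3.98 mA, and I_E = (β+1)I_B = 4 mA.
V_CE = V_CC − I_C·R_C − I_E·R_E = 17 − 3.98×1.8 − 4×0.47 = 7.96 V.
V_CE = 7.96 V > 0.2 V confirms active-region operation.

I_C ≈ 4 mA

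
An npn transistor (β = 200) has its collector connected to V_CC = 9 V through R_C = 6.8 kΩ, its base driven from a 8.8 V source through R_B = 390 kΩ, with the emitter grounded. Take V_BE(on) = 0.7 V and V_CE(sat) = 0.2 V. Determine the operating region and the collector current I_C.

saturation; I_C ≈ 1.3 mA

Assume active: I_B = (8.8 − 0.7)/390 = 0.0208 mA, giving I_C = β·I_B = 4.15 mA.
But then V_CE = 9 − 4.15×6.8 = -19.2 V < V_CE(sat) = 0.2 V — impossible in the active region.
So the transistor is saturated. With V_CE = 0.2 V, I_C = (V_CC − 0.2)/R_C = 8.8/6.8 = 1.29 mA.
Check: β·I_B = 4.15 mA > I_C = 1.29 mA, confirming saturation.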